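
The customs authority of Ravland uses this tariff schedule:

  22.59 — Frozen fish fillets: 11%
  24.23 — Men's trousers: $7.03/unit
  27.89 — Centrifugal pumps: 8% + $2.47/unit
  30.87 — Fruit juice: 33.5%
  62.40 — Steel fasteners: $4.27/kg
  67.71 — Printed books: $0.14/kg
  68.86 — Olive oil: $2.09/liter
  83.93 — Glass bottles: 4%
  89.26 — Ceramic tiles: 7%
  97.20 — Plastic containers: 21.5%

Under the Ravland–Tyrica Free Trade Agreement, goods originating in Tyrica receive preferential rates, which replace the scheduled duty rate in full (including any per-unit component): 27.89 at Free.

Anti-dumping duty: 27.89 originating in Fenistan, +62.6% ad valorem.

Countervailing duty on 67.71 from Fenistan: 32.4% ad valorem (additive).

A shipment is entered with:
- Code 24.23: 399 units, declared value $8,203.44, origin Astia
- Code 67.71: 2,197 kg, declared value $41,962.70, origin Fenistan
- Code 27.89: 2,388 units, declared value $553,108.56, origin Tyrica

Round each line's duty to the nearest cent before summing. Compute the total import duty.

Line 1 (24.23, Astia, 399 units, $8,203.44):
Base rate for 24.23 is $7.03/unit.
Duty = 399 × $7.03 = $2,804.97.
Line 2 (67.71, Fenistan, 2,197 kg, $41,962.70):
Base rate for 67.71 is $0.14/kg.
Additional duty on 67.71 from Fenistan: +32.4% ad valorem. Applied ad valorem rate = 32.4%.
Duty = $41,962.70 × 32.4% + 2,197 × $0.14 = $13,903.49.
Line 3 (27.89, Tyrica, 2,388 units, $553,108.56):
Base rate for 27.89 is 8% + $2.47/unit.
Origin Tyrica qualifies under the Ravland–Tyrica agreement and 27.89 is covered: preferential rate Free applies instead.
The additional-duty order on 27.89 targets Fenistan, not Tyrica; it does not apply.
Duty = $553,108.56 × 0% = $0.00.
Total = $2,804.97 + $13,903.49 + $0.00 = $16,708.46.

$16,708.46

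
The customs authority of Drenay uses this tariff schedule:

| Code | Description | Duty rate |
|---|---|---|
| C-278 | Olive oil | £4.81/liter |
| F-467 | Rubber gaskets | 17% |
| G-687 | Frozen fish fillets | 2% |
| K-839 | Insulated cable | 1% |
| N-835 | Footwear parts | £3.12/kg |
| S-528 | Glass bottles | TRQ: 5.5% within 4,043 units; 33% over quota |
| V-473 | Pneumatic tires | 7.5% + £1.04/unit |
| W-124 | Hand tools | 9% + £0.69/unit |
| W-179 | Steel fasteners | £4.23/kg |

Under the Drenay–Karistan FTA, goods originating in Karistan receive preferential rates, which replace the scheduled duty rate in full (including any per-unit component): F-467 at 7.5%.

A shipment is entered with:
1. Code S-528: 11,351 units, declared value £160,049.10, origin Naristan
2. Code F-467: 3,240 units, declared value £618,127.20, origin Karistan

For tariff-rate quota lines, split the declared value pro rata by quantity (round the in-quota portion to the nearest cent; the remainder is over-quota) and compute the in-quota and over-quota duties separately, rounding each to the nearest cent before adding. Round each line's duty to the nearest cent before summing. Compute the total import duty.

£83,499.01

Line 1 (S-528, Naristan, 11,351 units, £160,049.10):
Code S-528 is under a tariff-rate quota (threshold 4,043 units). In-quota: 4,043 units at 5.5%; over-quota: 7,308 units at 33%.
Pro-rata value split: in-quota = £160,049.10 × 4,043/11,351 = £57,006.30; over-quota = £160,049.10 − £57,006.30 = £103,042.80.
In-quota duty = £57,006.30 × 5.5% = £3,135.35. Over-quota duty = £103,042.80 × 33% = £34,004.12.
Line duty = £3,135.35 + £34,004.12 = £37,139.47.
Line 2 (F-467, Karistan, 3,240 units, £618,127.20):
Base rate for F-467 is 17%.
Origin Karistan qualifies under the Drenay–Karistan agreement and F-467 is covered: preferential rate 7.5% applies instead.
Duty = £618,127.20 × 7.5% = £46,359.54.
Total = £37,139.47 + £46,359.54 = £83,499.01.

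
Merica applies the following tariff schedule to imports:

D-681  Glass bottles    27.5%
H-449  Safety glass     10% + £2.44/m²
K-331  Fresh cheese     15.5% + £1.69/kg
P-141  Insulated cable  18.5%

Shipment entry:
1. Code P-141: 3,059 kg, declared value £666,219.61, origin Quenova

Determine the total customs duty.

£123,250.63

Line 1 (P-141, Quenova, 3,059 kg, £666,219.61):
Base rate for P-141 is 18.5%.
Duty = £666,219.61 × 18.5% = £123,250.63.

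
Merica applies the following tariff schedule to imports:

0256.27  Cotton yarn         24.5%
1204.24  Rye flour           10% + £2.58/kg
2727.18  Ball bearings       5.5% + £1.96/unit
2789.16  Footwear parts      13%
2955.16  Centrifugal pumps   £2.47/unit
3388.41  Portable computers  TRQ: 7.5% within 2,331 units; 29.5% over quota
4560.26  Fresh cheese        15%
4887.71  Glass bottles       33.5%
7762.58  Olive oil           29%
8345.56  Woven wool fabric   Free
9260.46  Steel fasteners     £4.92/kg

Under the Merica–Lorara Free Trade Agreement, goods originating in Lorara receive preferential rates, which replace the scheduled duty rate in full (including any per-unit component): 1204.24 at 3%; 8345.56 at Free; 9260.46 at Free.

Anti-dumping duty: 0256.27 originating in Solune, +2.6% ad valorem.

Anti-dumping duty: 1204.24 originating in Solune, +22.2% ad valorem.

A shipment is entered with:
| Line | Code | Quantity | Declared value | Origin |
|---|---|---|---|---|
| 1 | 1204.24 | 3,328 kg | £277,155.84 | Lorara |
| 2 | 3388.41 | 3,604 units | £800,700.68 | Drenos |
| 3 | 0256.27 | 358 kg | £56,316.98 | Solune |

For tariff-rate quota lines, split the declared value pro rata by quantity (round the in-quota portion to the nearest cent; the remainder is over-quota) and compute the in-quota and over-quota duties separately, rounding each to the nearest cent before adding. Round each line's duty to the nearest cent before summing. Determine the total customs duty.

Line 1 (1204.24, Lorara, 3,328 kg, £277,155.84):
Base rate for 1204.24 is 10% + £2.58/kg.
Origin Lorara qualifies under the Merica–Lorara agreement and 1204.24 is covered: preferential rate 3% applies instead.
The additional-duty order on 1204.24 targets Solune, not Lorara; it does not apply.
Duty = £277,155.84 × 3% = £8,314.68.
Line 2 (3388.41, Drenos, 3,604 units, £800,700.68):
Code 3388.41 is under a tariff-rate quota (threshold 2,331 units). In-quota: 2,331 units at 7.5%; over-quota: 1,273 units at 29.5%.
Pro-rata value split: in-quota = £800,700.68 × 2,331/3,604 = £517,878.27; over-quota = £800,700.68 − £517,878.27 = £282,822.41.
In-quota duty = £517,878.27 × 7.5% = £38,840.87. Over-quota duty = £282,822.41 × 29.5% = £83,432.61.
Line duty = £38,840.87 + £83,432.61 = £122,273.48.
Line 3 (0256.27, Solune, 358 kg, £56,316.98):
Base rate for 0256.27 is 24.5%.
Additional duty on 0256.27 from Solune: +2.6%. Applied ad valorem rate: 24.5% + 2.6% = 27.1%.
Duty = £56,316.98 × 27.1% = £15,261.90.
Total = £8,314.68 + £122,273.48 + £15,261.90 = £145,850.06.

£145,850.06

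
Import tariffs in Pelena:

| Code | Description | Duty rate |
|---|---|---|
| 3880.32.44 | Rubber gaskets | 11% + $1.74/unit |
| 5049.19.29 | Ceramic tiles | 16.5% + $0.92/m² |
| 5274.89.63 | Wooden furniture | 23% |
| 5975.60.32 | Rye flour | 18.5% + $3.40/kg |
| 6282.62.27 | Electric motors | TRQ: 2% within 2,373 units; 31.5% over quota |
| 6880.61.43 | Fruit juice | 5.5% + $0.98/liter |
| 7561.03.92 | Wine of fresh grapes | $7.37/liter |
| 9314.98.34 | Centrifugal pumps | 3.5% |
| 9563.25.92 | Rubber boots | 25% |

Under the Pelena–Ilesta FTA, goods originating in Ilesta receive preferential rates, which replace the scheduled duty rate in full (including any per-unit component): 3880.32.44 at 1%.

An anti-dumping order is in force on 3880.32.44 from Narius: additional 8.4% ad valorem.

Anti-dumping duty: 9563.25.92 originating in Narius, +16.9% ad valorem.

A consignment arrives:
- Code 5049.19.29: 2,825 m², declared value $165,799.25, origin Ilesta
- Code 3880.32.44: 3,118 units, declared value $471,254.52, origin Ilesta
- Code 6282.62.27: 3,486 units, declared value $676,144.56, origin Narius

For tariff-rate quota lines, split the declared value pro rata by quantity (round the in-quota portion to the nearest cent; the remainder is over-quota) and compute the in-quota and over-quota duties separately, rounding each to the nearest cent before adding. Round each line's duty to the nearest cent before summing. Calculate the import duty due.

Line 1 (5049.19.29, Ilesta, 2,825 m², $165,799.25):
Base rate for 5049.19.29 is 16.5% + $0.92/m².
Origin Ilesta is the FTA partner but 5049.19.29 is not on the preference list; base rate stands.
Duty = $165,799.25 × 16.5% + 2,825 × $0.92 = $29,955.88.
Line 2 (3880.32.44, Ilesta, 3,118 units, $471,254.52):
Base rate for 3880.32.44 is 11% + $1.74/unit.
Origin Ilesta qualifies under the Pelena–Ilesta agreement and 3880.32.44 is covered: preferential rate 1% applies instead.
The additional-duty order on 3880.32.44 targets Narius, not Ilesta; it does not apply.
Duty = $471,254.52 × 1% = $4,712.55.
Line 3 (6282.62.27, Narius, 3,486 units, $676,144.56):
Code 6282.62.27 is under a tariff-rate quota (threshold 2,373 units). In-quota: 2,373 units at 2%; over-quota: 1,113 units at 31.5%.
Pro-rata value split: in-quota = $676,144.56 × 2,373/3,486 = $460,267.08; over-quota = $676,144.56 − $460,267.08 = $215,877.48.
In-quota duty = $460,267.08 × 2% = $9,205.34. Over-quota duty = $215,877.48 × 31.5% = $68,001.41.
Line duty = $9,205.34 + $68,001.41 = $77,206.75.
Total = $29,955.88 + $4,712.55 + $77,206.75 = $111,875.18.

$111,875.18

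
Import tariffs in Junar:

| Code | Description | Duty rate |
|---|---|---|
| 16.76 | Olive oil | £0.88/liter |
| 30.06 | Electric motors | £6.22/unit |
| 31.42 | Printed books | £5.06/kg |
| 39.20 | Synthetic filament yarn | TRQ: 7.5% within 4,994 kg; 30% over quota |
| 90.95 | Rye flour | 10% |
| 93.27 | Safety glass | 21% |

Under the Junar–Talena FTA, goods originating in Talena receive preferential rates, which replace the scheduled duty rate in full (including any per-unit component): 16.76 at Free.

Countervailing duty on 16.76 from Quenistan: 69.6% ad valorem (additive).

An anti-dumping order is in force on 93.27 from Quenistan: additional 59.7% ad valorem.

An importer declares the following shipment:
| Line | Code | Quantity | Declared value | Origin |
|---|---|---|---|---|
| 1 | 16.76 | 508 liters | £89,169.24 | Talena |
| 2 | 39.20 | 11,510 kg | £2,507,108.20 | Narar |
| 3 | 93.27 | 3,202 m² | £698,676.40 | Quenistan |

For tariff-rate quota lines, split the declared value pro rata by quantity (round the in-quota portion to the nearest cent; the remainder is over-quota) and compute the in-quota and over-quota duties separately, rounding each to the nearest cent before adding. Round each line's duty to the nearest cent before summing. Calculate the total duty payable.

£1,071,210.87

Line 1 (16.76, Talena, 508 liters, £89,169.24):
Base rate for 16.76 is £0.88/liter.
Origin Talena qualifies under the Junar–Talena agreement and 16.76 is covered: preferential rate Free applies instead.
The additional-duty order on 16.76 targets Quenistan, not Talena; it does not apply.
Duty = £89,169.24 × 0% = £0.00.
Line 2 (39.20, Narar, 11,510 kg, £2,507,108.20):
Code 39.20 is under a tariff-rate quota (threshold 4,994 kg). In-quota: 4,994 kg at 7.5%; over-quota: 6,516 kg at 30%.
Pro-rata value split: in-quota = £2,507,108.20 × 4,994/11,510 = £1,087,793.08; over-quota = £2,507,108.20 − £1,087,793.08 = £1,419,315.12.
In-quota duty = £1,087,793.08 × 7.5% = £81,584.48. Over-quota duty = £1,419,315.12 × 30% = £425,794.54.
Line duty = £81,584.48 + £425,794.54 = £507,379.02.
Line 3 (93.27, Quenistan, 3,202 m², £698,676.40):
Base rate for 93.27 is 21%.
Additional duty on 93.27 from Quenistan: +59.7%. Applied ad valorem rate: 21% + 59.7% = 80.7%.
Duty = £698,676.40 × 80.7% = £563,831.85.
Total = £0.00 + £507,379.02 + £563,831.85 = £1,071,210.87.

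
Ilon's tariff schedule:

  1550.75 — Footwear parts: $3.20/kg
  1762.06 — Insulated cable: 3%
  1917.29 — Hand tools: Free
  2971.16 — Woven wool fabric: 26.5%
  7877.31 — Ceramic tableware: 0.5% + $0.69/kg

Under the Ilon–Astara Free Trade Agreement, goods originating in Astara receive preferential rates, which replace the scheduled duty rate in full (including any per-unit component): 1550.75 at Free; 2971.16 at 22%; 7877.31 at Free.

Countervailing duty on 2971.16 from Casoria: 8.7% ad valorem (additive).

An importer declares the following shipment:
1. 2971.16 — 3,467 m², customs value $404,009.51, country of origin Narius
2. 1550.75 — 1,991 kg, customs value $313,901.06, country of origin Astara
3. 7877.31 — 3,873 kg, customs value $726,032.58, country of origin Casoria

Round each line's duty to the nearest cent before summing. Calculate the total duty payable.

$113,365.05

Line 1 (2971.16, Narius, 3,467 m², $404,009.51):
Base rate for 2971.16 is 26.5%.
2971.16 has an FTA preferential rate, but origin Narius is not Astara; base rate stands.
The additional-duty order on 2971.16 targets Casoria, not Narius; it does not apply.
Duty = $404,009.51 × 26.5% = $107,062.52.
Line 2 (1550.75, Astara, 1,991 kg, $313,901.06):
Base rate for 1550.75 is $3.20/kg.
Origin Astara qualifies under the Ilon–Astara agreement and 1550.75 is covered: preferential rate Free applies instead.
Duty = $313,901.06 × 0% = $0.00.
Line 3 (7877.31, Casoria, 3,873 kg, $726,032.58):
Base rate for 7877.31 is 0.5% + $0.69/kg.
7877.31 has an FTA preferential rate, but origin Casoria is not Astara; base rate stands.
Duty = $726,032.58 × 0.5% + 3,873 × $0.69 = $6,302.53.
Total = $107,062.52 + $0.00 + $6,302.53 = $113,365.05.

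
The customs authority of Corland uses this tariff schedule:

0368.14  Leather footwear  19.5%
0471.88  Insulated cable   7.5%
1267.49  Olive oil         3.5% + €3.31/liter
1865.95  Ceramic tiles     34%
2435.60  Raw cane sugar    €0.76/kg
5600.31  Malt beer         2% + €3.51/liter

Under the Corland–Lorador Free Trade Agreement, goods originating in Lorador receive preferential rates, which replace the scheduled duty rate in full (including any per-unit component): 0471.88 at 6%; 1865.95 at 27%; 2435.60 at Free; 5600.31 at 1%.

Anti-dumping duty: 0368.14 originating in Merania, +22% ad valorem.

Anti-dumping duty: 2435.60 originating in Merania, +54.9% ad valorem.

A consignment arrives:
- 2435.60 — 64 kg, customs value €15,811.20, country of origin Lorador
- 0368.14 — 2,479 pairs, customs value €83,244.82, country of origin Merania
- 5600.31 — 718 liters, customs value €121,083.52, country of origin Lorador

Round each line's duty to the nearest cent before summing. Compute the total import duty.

Line 1 (2435.60, Lorador, 64 kg, €15,811.20):
Base rate for 2435.60 is €0.76/kg.
Origin Lorador qualifies under the Corland–Lorador agreement and 2435.60 is covered: preferential rate Free applies instead.
The additional-duty order on 2435.60 targets Merania, not Lorador; it does not apply.
Duty = €15,811.20 × 0% = €0.00.
Line 2 (0368.14, Merania, 2,479 pairs, €83,244.82):
Base rate for 0368.14 is 19.5%.
Additional duty on 0368.14 from Merania: +22%. Applied ad valorem rate: 19.5% + 22% = 41.5%.
Duty = €83,244.82 × 41.5% = €34,546.60.
Line 3 (5600.31, Lorador, 718 liters, €121,083.52):
Base rate for 5600.31 is 2% + €3.51/liter.
Origin Lorador qualifies under the Corland–Lorador agreement and 5600.31 is covered: preferential rate 1% applies instead.
Duty = €121,083.52 × 1% = €1,210.84.
Total = €0.00 + €34,546.60 + €1,210.84 = €35,757.44.

€35,757.44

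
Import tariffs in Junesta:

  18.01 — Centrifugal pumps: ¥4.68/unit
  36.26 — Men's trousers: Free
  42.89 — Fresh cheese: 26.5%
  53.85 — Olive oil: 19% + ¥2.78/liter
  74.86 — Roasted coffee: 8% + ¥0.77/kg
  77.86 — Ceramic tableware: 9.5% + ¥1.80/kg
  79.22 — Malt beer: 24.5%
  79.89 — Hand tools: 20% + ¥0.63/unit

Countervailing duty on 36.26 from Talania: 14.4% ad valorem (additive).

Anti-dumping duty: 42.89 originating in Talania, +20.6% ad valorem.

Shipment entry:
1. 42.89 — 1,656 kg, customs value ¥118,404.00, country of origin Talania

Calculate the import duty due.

¥55,768.28

Line 1 (42.89, Talania, 1,656 kg, ¥118,404.00):
Base rate for 42.89 is 26.5%.
Additional duty on 42.89 from Talania: +20.6%. Applied ad valorem rate: 26.5% + 20.6% = 47.1%.
Duty = ¥118,404.00 × 47.1% = ¥55,768.28.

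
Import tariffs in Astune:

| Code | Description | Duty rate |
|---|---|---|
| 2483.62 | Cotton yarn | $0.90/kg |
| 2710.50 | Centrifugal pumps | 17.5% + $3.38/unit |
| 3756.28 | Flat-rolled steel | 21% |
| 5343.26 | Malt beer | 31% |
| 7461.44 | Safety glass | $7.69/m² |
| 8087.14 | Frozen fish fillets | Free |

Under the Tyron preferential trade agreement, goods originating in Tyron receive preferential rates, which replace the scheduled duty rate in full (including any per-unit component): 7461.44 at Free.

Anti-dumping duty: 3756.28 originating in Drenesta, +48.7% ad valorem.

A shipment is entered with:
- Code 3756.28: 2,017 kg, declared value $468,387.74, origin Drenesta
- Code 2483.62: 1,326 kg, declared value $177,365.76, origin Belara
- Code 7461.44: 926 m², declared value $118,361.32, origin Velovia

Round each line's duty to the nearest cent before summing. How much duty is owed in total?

$334,780.59

Line 1 (3756.28, Drenesta, 2,017 kg, $468,387.74):
Base rate for 3756.28 is 21%.
Additional duty on 3756.28 from Drenesta: +48.7%. Applied ad valorem rate: 21% + 48.7% = 69.7%.
Duty = $468,387.74 × 69.7% = $326,466.25.
Line 2 (2483.62, Belara, 1,326 kg, $177,365.76):
Base rate for 2483.62 is $0.90/kg.
Duty = 1,326 × $0.90 = $1,193.40.
Line 3 (7461.44, Velovia, 926 m², $118,361.32):
Base rate for 7461.44 is $7.69/m².
7461.44 has an FTA preferential rate, but origin Velovia is not Tyron; base rate stands.
Duty = 926 × $7.69 = $7,120.94.
Total = $326,466.25 + $1,193.40 + $7,120.94 = $334,780.59.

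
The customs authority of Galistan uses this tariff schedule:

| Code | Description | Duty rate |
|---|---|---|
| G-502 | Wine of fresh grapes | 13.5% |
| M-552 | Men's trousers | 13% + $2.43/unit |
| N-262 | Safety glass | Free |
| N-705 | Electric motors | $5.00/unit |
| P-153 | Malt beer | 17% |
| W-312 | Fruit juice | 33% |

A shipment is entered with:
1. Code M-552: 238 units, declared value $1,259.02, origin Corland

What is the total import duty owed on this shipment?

$742.01

Line 1 (M-552, Corland, 238 units, $1,259.02):
Base rate for M-552 is 13% + $2.43/unit.
Duty = $1,259.02 × 13% + 238 × $2.43 = $742.01.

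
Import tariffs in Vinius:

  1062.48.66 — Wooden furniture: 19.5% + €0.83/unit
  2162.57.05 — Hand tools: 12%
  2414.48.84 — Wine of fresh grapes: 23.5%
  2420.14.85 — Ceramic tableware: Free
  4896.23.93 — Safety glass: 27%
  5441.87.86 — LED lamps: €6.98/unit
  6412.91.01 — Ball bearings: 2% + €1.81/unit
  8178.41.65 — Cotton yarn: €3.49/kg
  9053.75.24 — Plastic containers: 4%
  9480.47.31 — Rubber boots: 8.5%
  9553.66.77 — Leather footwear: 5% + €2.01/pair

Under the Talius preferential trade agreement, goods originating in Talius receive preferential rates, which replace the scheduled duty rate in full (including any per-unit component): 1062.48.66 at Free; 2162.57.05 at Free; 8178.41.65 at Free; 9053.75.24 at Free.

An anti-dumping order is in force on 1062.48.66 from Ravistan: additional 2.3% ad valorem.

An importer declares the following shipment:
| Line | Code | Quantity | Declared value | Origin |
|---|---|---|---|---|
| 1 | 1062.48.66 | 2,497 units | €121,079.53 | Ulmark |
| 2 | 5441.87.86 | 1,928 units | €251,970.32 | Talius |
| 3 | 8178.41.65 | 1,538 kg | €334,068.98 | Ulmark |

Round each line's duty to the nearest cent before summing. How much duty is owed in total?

Line 1 (1062.48.66, Ulmark, 2,497 units, €121,079.53):
Base rate for 1062.48.66 is 19.5% + €0.83/unit.
1062.48.66 has an FTA preferential rate, but origin Ulmark is not Talius; base rate stands.
The additional-duty order on 1062.48.66 targets Ravistan, not Ulmark; it does not apply.
Duty = €121,079.53 × 19.5% + 2,497 × €0.83 = €25,683.02.
Line 2 (5441.87.86, Talius, 1,928 units, €251,970.32):
Base rate for 5441.87.86 is €6.98/unit.
Origin Talius is the FTA partner but 5441.87.86 is not on the preference list; base rate stands.
Duty = 1,928 × €6.98 = €13,457.44.
Line 3 (8178.41.65, Ulmark, 1,538 kg, €334,068.98):
Base rate for 8178.41.65 is €3.49/kg.
8178.41.65 has an FTA preferential rate, but origin Ulmark is not Talius; base rate stands.
Duty = 1,538 × €3.49 = €5,367.62.
Total = €25,683.02 + €13,457.44 + €5,367.62 = €44,508.08.

€44,508.08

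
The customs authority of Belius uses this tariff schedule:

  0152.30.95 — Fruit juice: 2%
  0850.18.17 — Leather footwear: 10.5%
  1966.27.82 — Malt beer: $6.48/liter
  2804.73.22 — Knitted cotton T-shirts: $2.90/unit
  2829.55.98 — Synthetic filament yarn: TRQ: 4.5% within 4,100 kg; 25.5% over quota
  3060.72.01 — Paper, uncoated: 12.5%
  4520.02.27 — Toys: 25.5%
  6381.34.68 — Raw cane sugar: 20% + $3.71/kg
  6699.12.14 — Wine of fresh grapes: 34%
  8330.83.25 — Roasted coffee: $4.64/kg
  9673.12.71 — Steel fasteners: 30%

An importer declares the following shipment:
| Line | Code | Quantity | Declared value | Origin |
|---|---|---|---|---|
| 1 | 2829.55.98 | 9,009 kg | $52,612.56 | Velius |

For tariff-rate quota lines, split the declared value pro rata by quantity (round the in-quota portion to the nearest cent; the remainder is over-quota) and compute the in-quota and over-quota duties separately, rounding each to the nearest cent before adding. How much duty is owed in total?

Line 1 (2829.55.98, Velius, 9,009 kg, $52,612.56):
Code 2829.55.98 is under a tariff-rate quota (threshold 4,100 kg). In-quota: 4,100 kg at 4.5%; over-quota: 4,909 kg at 25.5%.
Pro-rata value split: in-quota = $52,612.56 × 4,100/9,009 = $23,944.00; over-quota = $52,612.56 − $23,944.00 = $28,668.56.
In-quota duty = $23,944.00 × 4.5% = $1,077.48. Over-quota duty = $28,668.56 × 25.5% = $7,310.48.
Line duty = $1,077.48 + $7,310.48 = $8,387.96.

$8,387.96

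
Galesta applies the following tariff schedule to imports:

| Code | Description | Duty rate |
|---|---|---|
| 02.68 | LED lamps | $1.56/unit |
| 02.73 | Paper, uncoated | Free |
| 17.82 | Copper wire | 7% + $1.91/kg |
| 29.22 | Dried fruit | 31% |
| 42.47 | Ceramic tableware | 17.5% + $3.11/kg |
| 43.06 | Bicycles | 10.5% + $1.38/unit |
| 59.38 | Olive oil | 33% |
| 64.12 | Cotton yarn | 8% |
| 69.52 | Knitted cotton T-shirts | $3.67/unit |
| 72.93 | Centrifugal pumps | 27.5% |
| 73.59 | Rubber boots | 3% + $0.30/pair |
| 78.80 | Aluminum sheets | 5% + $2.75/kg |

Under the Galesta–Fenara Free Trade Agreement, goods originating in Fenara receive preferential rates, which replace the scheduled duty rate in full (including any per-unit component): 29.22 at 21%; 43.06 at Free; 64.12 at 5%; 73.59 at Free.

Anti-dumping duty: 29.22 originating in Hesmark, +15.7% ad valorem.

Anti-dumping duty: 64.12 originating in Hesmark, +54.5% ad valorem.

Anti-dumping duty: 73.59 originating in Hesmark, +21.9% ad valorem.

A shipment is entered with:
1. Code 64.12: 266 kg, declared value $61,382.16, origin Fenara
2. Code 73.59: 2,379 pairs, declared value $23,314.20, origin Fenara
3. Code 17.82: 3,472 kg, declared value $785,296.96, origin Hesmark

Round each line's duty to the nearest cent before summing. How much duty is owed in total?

$64,671.42

Line 1 (64.12, Fenara, 266 kg, $61,382.16):
Base rate for 64.12 is 8%.
Origin Fenara qualifies under the Galesta–Fenara agreement and 64.12 is covered: preferential rate 5% applies instead.
The additional-duty order on 64.12 targets Hesmark, not Fenara; it does not apply.
Duty = $61,382.16 × 5% = $3,069.11.
Line 2 (73.59, Fenara, 2,379 pairs, $23,314.20):
Base rate for 73.59 is 3% + $0.30/pair.
Origin Fenara qualifies under the Galesta–Fenara agreement and 73.59 is covered: preferential rate Free applies instead.
The additional-duty order on 73.59 targets Hesmark, not Fenara; it does not apply.
Duty = $23,314.20 × 0% = $0.00.
Line 3 (17.82, Hesmark, 3,472 kg, $785,296.96):
Base rate for 17.82 is 7% + $1.91/kg.
Duty = $785,296.96 × 7% + 3,472 × $1.91 = $61,602.31.
Total = $3,069.11 + $0.00 + $61,602.31 = $64,671.42.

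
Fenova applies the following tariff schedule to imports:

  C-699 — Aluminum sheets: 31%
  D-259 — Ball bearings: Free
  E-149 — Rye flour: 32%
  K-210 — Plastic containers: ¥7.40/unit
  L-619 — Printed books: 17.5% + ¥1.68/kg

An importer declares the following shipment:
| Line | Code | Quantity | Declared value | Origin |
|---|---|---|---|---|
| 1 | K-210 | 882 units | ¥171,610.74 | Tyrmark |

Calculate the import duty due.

Line 1 (K-210, Tyrmark, 882 units, ¥171,610.74):
Base rate for K-210 is ¥7.40/unit.
Duty = 882 × ¥7.40 = ¥6,526.80.

¥6,526.80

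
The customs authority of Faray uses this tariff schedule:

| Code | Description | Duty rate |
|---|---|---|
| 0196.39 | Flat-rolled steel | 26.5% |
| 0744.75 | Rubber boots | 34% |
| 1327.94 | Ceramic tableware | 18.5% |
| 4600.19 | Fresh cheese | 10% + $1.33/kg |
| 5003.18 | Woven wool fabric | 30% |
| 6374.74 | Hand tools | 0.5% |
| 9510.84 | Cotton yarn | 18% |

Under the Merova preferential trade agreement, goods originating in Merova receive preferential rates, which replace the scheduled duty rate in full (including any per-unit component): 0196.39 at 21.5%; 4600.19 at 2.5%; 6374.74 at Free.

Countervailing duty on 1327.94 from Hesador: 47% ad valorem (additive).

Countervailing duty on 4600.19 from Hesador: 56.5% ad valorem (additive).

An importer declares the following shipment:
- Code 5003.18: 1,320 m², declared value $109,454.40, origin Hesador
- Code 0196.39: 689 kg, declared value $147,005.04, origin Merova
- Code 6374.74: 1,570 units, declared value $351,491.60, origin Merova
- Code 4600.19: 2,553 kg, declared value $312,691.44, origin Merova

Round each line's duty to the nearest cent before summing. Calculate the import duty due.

$72,259.69

Line 1 (5003.18, Hesador, 1,320 m², $109,454.40):
Base rate for 5003.18 is 30%.
Duty = $109,454.40 × 30% = $32,836.32.
Line 2 (0196.39, Merova, 689 kg, $147,005.04):
Base rate for 0196.39 is 26.5%.
Origin Merova qualifies under the Faray–Merova agreement and 0196.39 is covered: preferential rate 21.5% applies instead.
Duty = $147,005.04 × 21.5% = $31,606.08.
Line 3 (6374.74, Merova, 1,570 units, $351,491.60):
Base rate for 6374.74 is 0.5%.
Origin Merova qualifies under the Faray–Merova agreement and 6374.74 is covered: preferential rate Free applies instead.
Duty = $351,491.60 × 0% = $0.00.
Line 4 (4600.19, Merova, 2,553 kg, $312,691.44):
Base rate for 4600.19 is 10% + $1.33/kg.
Origin Merova qualifies under the Faray–Merova agreement and 4600.19 is covered: preferential rate 2.5% applies instead.
The additional-duty order on 4600.19 targets Hesador, not Merova; it does not apply.
Duty = $312,691.44 × 2.5% = $7,817.29.
Total = $32,836.32 + $31,606.08 + $0.00 + $7,817.29 = $72,259.69.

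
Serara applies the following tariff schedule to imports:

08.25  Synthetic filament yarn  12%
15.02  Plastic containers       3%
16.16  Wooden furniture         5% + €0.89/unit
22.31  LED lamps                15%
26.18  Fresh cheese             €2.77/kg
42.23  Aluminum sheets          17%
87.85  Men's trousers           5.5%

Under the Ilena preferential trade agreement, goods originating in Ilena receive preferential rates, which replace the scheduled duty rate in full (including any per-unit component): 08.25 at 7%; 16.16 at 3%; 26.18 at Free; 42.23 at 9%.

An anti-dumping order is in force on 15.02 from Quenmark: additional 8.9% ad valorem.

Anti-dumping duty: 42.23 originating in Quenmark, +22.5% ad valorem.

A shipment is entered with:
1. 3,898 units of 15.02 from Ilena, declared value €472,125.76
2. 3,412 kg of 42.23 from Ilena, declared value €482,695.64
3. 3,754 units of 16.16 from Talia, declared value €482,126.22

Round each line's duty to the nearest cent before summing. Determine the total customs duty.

€85,053.75

Line 1 (15.02, Ilena, 3,898 units, €472,125.76):
Base rate for 15.02 is 3%.
Origin Ilena is the FTA partner but 15.02 is not on the preference list; base rate stands.
The additional-duty order on 15.02 targets Quenmark, not Ilena; it does not apply.
Duty = €472,125.76 × 3% = €14,163.77.
Line 2 (42.23, Ilena, 3,412 kg, €482,695.64):
Base rate for 42.23 is 17%.
Origin Ilena qualifies under the Serara–Ilena agreement and 42.23 is covered: preferential rate 9% applies instead.
The additional-duty order on 42.23 targets Quenmark, not Ilena; it does not apply.
Duty = €482,695.64 × 9% = €43,442.61.
Line 3 (16.16, Talia, 3,754 units, €482,126.22):
Base rate for 16.16 is 5% + €0.89/unit.
16.16 has an FTA preferential rate, but origin Talia is not Ilena; base rate stands.
Duty = €482,126.22 × 5% + 3,754 × €0.89 = €27,447.37.
Total = €14,163.77 + €43,442.61 + €27,447.37 = €85,053.75.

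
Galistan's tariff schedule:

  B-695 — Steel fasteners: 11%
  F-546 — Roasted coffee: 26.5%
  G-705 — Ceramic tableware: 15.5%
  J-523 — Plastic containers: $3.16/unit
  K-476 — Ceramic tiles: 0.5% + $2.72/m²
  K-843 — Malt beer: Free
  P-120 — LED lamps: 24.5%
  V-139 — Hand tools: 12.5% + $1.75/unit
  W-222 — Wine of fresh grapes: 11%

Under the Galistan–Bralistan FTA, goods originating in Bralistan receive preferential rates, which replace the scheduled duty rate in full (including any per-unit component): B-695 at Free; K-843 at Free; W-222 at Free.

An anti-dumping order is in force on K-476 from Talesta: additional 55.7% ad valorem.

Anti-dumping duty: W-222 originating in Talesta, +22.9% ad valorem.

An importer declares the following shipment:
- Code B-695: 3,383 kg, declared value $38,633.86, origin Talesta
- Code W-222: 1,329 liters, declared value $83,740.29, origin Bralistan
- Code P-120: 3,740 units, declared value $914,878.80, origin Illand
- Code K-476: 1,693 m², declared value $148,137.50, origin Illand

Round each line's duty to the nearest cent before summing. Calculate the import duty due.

Line 1 (B-695, Talesta, 3,383 kg, $38,633.86):
Base rate for B-695 is 11%.
B-695 has an FTA preferential rate, but origin Talesta is not Bralistan; base rate stands.
Duty = $38,633.86 × 11% = $4,249.72.
Line 2 (W-222, Bralistan, 1,329 liters, $83,740.29):
Base rate for W-222 is 11%.
Origin Bralistan qualifies under the Galistan–Bralistan agreement and W-222 is covered: preferential rate Free applies instead.
The additional-duty order on W-222 targets Talesta, not Bralistan; it does not apply.
Duty = $83,740.29 × 0% = $0.00.
Line 3 (P-120, Illand, 3,740 units, $914,878.80):
Base rate for P-120 is 24.5%.
Duty = $914,878.80 × 24.5% = $224,145.31.
Line 4 (K-476, Illand, 1,693 m², $148,137.50):
Base rate for K-476 is 0.5% + $2.72/m².
The additional-duty order on K-476 targets Talesta, not Illand; it does not apply.
Duty = $148,137.50 × 0.5% + 1,693 × $2.72 = $5,345.65.
Total = $4,249.72 + $0.00 + $224,145.31 + $5,345.65 = $233,740.68.

$233,740.68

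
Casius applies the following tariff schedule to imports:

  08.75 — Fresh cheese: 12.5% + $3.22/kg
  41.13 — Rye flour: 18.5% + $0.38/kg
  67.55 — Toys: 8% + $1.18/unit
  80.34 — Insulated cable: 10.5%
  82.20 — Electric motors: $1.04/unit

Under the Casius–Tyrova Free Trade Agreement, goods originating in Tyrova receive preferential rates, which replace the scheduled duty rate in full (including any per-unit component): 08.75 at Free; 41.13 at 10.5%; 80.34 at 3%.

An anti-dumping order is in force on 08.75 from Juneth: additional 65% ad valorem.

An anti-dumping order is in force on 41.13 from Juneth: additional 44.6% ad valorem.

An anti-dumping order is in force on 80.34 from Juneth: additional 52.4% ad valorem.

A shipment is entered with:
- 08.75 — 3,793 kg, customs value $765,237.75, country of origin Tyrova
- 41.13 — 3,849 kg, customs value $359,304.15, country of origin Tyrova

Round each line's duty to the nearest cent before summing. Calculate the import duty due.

Line 1 (08.75, Tyrova, 3,793 kg, $765,237.75):
Base rate for 08.75 is 12.5% + $3.22/kg.
Origin Tyrova qualifies under the Casius–Tyrova agreement and 08.75 is covered: preferential rate Free applies instead.
The additional-duty order on 08.75 targets Juneth, not Tyrova; it does not apply.
Duty = $765,237.75 × 0% = $0.00.
Line 2 (41.13, Tyrova, 3,849 kg, $359,304.15):
Base rate for 41.13 is 18.5% + $0.38/kg.
Origin Tyrova qualifies under the Casius–Tyrova agreement and 41.13 is covered: preferential rate 10.5% applies instead.
The additional-duty order on 41.13 targets Juneth, not Tyrova; it does not apply.
Duty = $359,304.15 × 10.5% = $37,726.94.
Total = $0.00 + $37,726.94 = $37,726.94.

$37,726.94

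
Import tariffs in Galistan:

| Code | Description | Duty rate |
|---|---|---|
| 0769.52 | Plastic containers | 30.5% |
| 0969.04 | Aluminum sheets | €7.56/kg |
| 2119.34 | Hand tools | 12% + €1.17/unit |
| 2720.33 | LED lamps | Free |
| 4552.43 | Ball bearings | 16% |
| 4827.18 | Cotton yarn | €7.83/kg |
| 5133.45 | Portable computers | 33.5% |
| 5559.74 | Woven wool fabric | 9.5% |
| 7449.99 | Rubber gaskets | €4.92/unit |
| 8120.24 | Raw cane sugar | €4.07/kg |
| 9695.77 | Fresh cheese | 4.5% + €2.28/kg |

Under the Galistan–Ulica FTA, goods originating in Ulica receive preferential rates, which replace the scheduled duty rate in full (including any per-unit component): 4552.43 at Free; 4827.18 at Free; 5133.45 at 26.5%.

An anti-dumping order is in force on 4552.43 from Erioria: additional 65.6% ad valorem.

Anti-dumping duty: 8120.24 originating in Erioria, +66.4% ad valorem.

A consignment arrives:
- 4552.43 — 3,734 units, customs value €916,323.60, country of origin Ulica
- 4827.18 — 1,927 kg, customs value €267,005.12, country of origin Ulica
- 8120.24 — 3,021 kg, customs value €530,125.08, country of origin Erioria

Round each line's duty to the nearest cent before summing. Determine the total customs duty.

€364,298.52

Line 1 (4552.43, Ulica, 3,734 units, €916,323.60):
Base rate for 4552.43 is 16%.
Origin Ulica qualifies under the Galistan–Ulica agreement and 4552.43 is covered: preferential rate Free applies instead.
The additional-duty order on 4552.43 targets Erioria, not Ulica; it does not apply.
Duty = €916,323.60 × 0% = €0.00.
Line 2 (4827.18, Ulica, 1,927 kg, €267,005.12):
Base rate for 4827.18 is €7.83/kg.
Origin Ulica qualifies under the Galistan–Ulica agreement and 4827.18 is covered: preferential rate Free applies instead.
Duty = €267,005.12 × 0% = €0.00.
Line 3 (8120.24, Erioria, 3,021 kg, €530,125.08):
Base rate for 8120.24 is €4.07/kg.
Additional duty on 8120.24 from Erioria: +66.4% ad valorem. Applied ad valorem rate = 66.4%.
Duty = €530,125.08 × 66.4% + 3,021 × €4.07 = €364,298.52.
Total = €0.00 + €0.00 + €364,298.52 = €364,298.52.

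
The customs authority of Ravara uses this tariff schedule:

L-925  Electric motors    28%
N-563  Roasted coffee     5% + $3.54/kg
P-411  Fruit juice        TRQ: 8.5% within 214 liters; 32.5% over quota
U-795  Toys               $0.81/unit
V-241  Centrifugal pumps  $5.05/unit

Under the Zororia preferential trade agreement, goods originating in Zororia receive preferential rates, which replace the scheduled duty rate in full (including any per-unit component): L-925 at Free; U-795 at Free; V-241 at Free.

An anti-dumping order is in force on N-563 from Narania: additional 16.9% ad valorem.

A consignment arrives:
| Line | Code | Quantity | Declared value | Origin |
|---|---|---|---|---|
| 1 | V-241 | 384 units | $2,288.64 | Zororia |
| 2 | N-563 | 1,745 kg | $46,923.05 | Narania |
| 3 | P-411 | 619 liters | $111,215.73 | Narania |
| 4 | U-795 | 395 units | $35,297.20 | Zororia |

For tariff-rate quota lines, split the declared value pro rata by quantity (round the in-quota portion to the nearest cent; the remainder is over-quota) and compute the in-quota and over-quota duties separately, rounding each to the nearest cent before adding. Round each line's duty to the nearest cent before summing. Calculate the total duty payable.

Line 1 (V-241, Zororia, 384 units, $2,288.64):
Base rate for V-241 is $5.05/unit.
Origin Zororia qualifies under the Ravara–Zororia agreement and V-241 is covered: preferential rate Free applies instead.
Duty = $2,288.64 × 0% = $0.00.
Line 2 (N-563, Narania, 1,745 kg, $46,923.05):
Base rate for N-563 is 5% + $3.54/kg.
Additional duty on N-563 from Narania: +16.9%. Applied ad valorem rate: 5% + 16.9% = 21.9%.
Duty = $46,923.05 × 21.9% + 1,745 × $3.54 = $16,453.45.
Line 3 (P-411, Narania, 619 liters, $111,215.73):
Code P-411 is under a tariff-rate quota (threshold 214 liters). In-quota: 214 liters at 8.5%; over-quota: 405 liters at 32.5%.
Pro-rata value split: in-quota = $111,215.73 × 214/619 = $38,449.38; over-quota = $111,215.73 − $38,449.38 = $72,766.35.
In-quota duty = $38,449.38 × 8.5% = $3,268.20. Over-quota duty = $72,766.35 × 32.5% = $23,649.06.
Line duty = $3,268.20 + $23,649.06 = $26,917.26.
Line 4 (U-795, Zororia, 395 units, $35,297.20):
Base rate for U-795 is $0.81/unit.
Origin Zororia qualifies under the Ravara–Zororia agreement and U-795 is covered: preferential rate Free applies instead.
Duty = $35,297.20 × 0% = $0.00.
Total = $0.00 + $16,453.45 + $26,917.26 + $0.00 = $43,370.71.

$43,370.71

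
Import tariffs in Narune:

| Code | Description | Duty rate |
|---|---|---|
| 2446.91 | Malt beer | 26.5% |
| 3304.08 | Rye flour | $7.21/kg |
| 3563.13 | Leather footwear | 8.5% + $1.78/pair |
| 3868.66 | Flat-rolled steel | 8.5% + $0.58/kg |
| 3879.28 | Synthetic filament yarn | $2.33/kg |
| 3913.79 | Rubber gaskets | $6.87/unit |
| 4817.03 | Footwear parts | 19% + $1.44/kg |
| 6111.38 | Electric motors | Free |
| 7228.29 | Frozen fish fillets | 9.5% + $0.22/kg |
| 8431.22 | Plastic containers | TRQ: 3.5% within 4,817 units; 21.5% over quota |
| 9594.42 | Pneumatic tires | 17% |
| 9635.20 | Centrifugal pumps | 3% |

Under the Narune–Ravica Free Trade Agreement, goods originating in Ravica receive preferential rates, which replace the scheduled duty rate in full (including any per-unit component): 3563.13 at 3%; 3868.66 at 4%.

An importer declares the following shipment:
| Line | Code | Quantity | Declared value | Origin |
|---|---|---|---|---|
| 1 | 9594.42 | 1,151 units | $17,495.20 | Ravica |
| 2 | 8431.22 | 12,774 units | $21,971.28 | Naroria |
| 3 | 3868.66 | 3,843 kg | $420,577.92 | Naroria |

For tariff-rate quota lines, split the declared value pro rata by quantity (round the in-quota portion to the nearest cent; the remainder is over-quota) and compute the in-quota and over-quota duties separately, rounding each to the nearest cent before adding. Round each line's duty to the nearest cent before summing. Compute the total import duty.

$44,184.72

Line 1 (9594.42, Ravica, 1,151 units, $17,495.20):
Base rate for 9594.42 is 17%.
Origin Ravica is the FTA partner but 9594.42 is not on the preference list; base rate stands.
Duty = $17,495.20 × 17% = $2,974.18.
Line 2 (8431.22, Naroria, 12,774 units, $21,971.28):
Code 8431.22 is under a tariff-rate quota (threshold 4,817 units). In-quota: 4,817 units at 3.5%; over-quota: 7,957 units at 21.5%.
Pro-rata value split: in-quota = $21,971.28 × 4,817/12,774 = $8,285.24; over-quota = $21,971.28 − $8,285.24 = $13,686.04.
In-quota duty = $8,285.24 × 3.5% = $289.98. Over-quota duty = $13,686.04 × 21.5% = $2,942.50.
Line duty = $289.98 + $2,942.50 = $3,232.48.
Line 3 (3868.66, Naroria, 3,843 kg, $420,577.92):
Base rate for 3868.66 is 8.5% + $0.58/kg.
3868.66 has an FTA preferential rate, but origin Naroria is not Ravica; base rate stands.
Duty = $420,577.92 × 8.5% + 3,843 × $0.58 = $37,978.06.
Total = $2,974.18 + $3,232.48 + $37,978.06 = $44,184.72.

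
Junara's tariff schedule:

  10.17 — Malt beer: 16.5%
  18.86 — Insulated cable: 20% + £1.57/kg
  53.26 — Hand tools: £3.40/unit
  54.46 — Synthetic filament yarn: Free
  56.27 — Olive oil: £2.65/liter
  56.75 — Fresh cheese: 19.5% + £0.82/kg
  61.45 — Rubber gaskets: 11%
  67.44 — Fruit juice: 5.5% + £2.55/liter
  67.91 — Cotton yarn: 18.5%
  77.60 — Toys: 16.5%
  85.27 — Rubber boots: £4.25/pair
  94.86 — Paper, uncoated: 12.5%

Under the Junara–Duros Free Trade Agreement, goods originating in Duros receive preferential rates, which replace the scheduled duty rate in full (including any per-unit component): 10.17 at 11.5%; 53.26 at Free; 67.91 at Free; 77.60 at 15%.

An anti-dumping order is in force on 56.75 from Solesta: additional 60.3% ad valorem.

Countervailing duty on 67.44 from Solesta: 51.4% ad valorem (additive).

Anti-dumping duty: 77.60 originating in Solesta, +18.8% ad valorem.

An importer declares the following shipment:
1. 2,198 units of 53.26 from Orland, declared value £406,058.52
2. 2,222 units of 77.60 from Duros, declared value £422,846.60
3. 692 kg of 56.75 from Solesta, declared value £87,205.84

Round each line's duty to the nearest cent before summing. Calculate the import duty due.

£141,057.89

Line 1 (53.26, Orland, 2,198 units, £406,058.52):
Base rate for 53.26 is £3.40/unit.
53.26 has an FTA preferential rate, but origin Orland is not Duros; base rate stands.
Duty = 2,198 × £3.40 = £7,473.20.
Line 2 (77.60, Duros, 2,222 units, £422,846.60):
Base rate for 77.60 is 16.5%.
Origin Duros qualifies under the Junara–Duros agreement and 77.60 is covered: preferential rate 15% applies instead.
The additional-duty order on 77.60 targets Solesta, not Duros; it does not apply.
Duty = £422,846.60 × 15% = £63,426.99.
Line 3 (56.75, Solesta, 692 kg, £87,205.84):
Base rate for 56.75 is 19.5% + £0.82/kg.
Additional duty on 56.75 from Solesta: +60.3%. Applied ad valorem rate: 19.5% + 60.3% = 79.8%.
Duty = £87,205.84 × 79.8% + 692 × £0.82 = £70,157.70.
Total = £7,473.20 + £63,426.99 + £70,157.70 = £141,057.89.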